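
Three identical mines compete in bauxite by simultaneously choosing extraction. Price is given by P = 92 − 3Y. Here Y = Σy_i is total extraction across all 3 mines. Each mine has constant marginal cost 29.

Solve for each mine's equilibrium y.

A representative mine's profit is π_i = y_i(92 − 3Y) − 29y_i, with Y = y_i + Σ_{j≠i} y_j.
First-order condition: 63 − 6y_i − 3Σ_{j≠i} y_j = 0.
In a symmetric equilibrium every mine chooses the same y, so Σ_{j≠i} y_j = 2y. The condition becomes 63 − 12y = 0, giving y = 63/12 = 5.25.

5.25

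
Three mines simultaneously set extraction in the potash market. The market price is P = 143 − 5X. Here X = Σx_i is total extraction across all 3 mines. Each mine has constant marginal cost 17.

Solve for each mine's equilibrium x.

6.3

A representative mine's profit is π_i = x_i(143 − 5X) − 17x_i, with X = x_i + Σ_{j≠i} x_j.
First-order condition: 126 − 10x_i − 5Σ_{j≠i} x_j = 0.
With identical mines, set every x_j = x: then 126 − 10x − 10x = 0, i.e. x = 126/20 = 6.3.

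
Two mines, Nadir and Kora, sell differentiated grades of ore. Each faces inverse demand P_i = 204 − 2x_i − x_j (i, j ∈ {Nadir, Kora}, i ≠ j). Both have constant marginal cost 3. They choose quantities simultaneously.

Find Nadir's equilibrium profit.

3232.08

Mine Nadir's profit: π = x_{Nadir}(204 − 2x_{Nadir} − x_{Kora}) − 3x_{Nadir}.
∂π/∂x_{Nadir} = 201 − 4x_{Nadir} − x_{Kora} = 0 ⇒ x_{Nadir} = 50.25 − 0.25x_{Kora}.
By symmetry x_{Kora} = x_{Nadir}; substituting into the reaction function, 1.25x_{Nadir} = 50.25 and x_{Nadir} = 40.2.
P_{Nadir} = 204 − 2·40.2 − 40.2 = 83.4.
Profit = (83.4 − 3)·40.2 = 3232.08.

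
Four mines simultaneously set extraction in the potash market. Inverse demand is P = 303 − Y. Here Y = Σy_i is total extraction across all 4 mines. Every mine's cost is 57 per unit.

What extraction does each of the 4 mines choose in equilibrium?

49.2

A representative mine's profit is π_i = y_i(303 − Y) − 57y_i, with Y = y_i + Σ_{j≠i} y_j.
First-order condition: 246 − 2y_i − Σ_{j≠i} y_j = 0.
In a symmetric equilibrium every mine chooses the same y, so Σ_{j≠i} y_j = 3y. The condition becomes 246 − 5y = 0, giving y = 246/5 = 49.2.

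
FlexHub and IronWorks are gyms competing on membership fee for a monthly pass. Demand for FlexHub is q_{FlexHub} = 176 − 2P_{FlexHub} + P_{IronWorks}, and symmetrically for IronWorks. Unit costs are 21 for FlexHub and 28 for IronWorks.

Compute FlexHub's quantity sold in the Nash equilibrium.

FlexHub's profit: π = (P_{FlexHub} − 21)(176 − 2P_{FlexHub} + P_{IronWorks}).
∂π/∂P_{FlexHub} = 218 − 4P_{FlexHub} + P_{IronWorks} = 0 ⇒ P_{FlexHub} = 54.5 + 0.25P_{IronWorks}.
Similarly P_{IronWorks} = 58 + 0.25P_{FlexHub}.
Plugging P_{IronWorks} into FlexHub's best response: P_{FlexHub} = 54.5 + 0.25(58 + 0.25P_{FlexHub}) ⇒ 0.9375P_{FlexHub} = 69, so P_{FlexHub} = 73.6.
Then P_{IronWorks} = 58 + 0.25·73.6 = 76.4.
q_{FlexHub} = 176 − 2·73.6 + 76.4 = 105.2.

105.2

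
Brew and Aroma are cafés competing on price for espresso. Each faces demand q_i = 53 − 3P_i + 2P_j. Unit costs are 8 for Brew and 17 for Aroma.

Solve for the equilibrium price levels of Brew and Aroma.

20.9375, 24.3125

Brew's profit: π = (P_{Brew} − 8)(53 − 3P_{Brew} + 2P_{Aroma}).
∂π/∂P_{Brew} = 77 − 6P_{Brew} + 2P_{Aroma} = 0 ⇒ P_{Brew} = 77/6 + (1/3)P_{Aroma}.
Similarly P_{Aroma} = 52/3 + (1/3)P_{Brew}.
Solving the two reaction functions simultaneously: (1 − (1/3)(1/3))P_{Brew} = 77/6 + (1/3)·(52/3), so (8/9)P_{Brew} = 335/18 and P_{Brew} = 20.9375.
Then P_{Aroma} = 52/3 + (1/3)·20.9375 = 24.3125.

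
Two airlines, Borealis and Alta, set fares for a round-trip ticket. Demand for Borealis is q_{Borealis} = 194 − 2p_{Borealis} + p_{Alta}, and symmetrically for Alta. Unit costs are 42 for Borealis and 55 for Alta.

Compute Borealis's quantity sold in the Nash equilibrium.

104.8

Borealis's profit: π = (p_{Borealis} − 42)(194 − 2p_{Borealis} + p_{Alta}).
∂π/∂p_{Borealis} = 278 − 4p_{Borealis} + p_{Alta} = 0 ⇒ p_{Borealis} = 69.5 + 0.25p_{Alta}.
Similarly p_{Alta} = 76 + 0.25p_{Borealis}.
Solving the two reaction functions simultaneously: (1 − (0.25)(0.25))p_{Borealis} = 69.5 + 0.25·76, so 0.9375p_{Borealis} = 88.5 and p_{Borealis} = 94.4.
Then p_{Alta} = 76 + 0.25·94.4 = 99.6.
q_{Borealis} = 194 − 2·94.4 + 99.6 = 104.8.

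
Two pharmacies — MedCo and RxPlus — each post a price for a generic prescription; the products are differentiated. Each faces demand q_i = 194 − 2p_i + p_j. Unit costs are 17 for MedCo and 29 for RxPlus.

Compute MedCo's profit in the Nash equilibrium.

7344.72

MedCo's profit: π = (p_{MedCo} − 17)(194 − 2p_{MedCo} + p_{RxPlus}).
∂π/∂p_{MedCo} = 228 − 4p_{MedCo} + p_{RxPlus} = 0 ⇒ p_{MedCo} = 57 + 0.25p_{RxPlus}.
Similarly p_{RxPlus} = 63 + 0.25p_{MedCo}.
Plugging p_{RxPlus} into MedCo's best response: p_{MedCo} = 57 + 0.25(63 + 0.25p_{MedCo}) ⇒ 0.9375p_{MedCo} = 72.75, so p_{MedCo} = 77.6.
Then p_{RxPlus} = 63 + 0.25·77.6 = 82.4.
q_{MedCo} = 194 − 2·77.6 + 82.4 = 121.2.
Profit = (77.6 − 17)·121.2 = 7344.72.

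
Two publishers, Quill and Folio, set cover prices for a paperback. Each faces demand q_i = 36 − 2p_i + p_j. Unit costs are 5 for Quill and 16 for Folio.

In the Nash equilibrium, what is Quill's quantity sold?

Quill's profit: π = (p_{Quill} − 5)(36 − 2p_{Quill} + p_{Folio}).
∂π/∂p_{Quill} = 46 − 4p_{Quill} + p_{Folio} = 0 ⇒ p_{Quill} = 11.5 + 0.25p_{Folio}.
Similarly p_{Folio} = 17 + 0.25p_{Quill}.
Plugging p_{Folio} into Quill's best response: p_{Quill} = 11.5 + 0.25(17 + 0.25p_{Quill}) ⇒ 0.9375p_{Quill} = 15.75, so p_{Quill} = 16.8.
Then p_{Folio} = 17 + 0.25·16.8 = 21.2.
q_{Quill} = 36 − 2·16.8 + 21.2 = 23.6.

23.6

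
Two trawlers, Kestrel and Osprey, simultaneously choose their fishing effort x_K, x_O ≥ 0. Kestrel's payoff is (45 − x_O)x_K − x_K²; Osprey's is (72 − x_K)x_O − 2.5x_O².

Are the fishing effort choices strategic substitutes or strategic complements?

Expanding Kestrel's payoff: 45x_K − x_Ox_K − x_K².
∂π/∂x_K = 45 − x_O − 2x_K = 0, so x_K = 22.5 − 0.5x_O.
The best-response slope dx_K/dx_O = −0.5 < 0: the reaction function is downward-sloping, so the choices are strategic substitutes.

strategic substitutes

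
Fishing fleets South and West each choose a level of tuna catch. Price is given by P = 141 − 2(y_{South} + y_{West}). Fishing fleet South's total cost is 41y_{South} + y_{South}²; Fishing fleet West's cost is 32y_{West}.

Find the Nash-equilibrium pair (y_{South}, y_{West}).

Fishing fleet South's profit: π = y_{South}(141 − 2(y_{South} + y_{West})) − 41y_{South} − y_{South}².
∂π/∂y_{South} = 100 − 6y_{South} − 2y_{West} = 0, so y_{South} = 50/3 − (1/3)y_{West}.
For West: ∂π/∂y_{West} = 109 − 4y_{West} − 2y_{South} = 0 ⇒ y_{West} = 27.25 − 0.5y_{South}.
Plugging y_{West} into South's best response: y_{South} = 50/3 − (1/3)(27.25 − 0.5y_{South}) ⇒ (5/6)y_{South} = 91/12, so y_{South} = 9.1.
Then y_{West} = 27.25 − 0.5·9.1 = 22.7.

9.1, 22.7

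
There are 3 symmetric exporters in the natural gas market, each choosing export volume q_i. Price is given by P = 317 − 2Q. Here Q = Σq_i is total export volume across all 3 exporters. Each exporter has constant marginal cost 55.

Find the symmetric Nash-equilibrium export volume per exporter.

32.75

A representative exporter's profit is π_i = q_i(317 − 2Q) − 55q_i, with Q = q_i + Σ_{j≠i} q_j.
First-order condition: 262 − 4q_i − 2Σ_{j≠i} q_j = 0.
Imposing symmetry (q_j = q for all j) turns Σ_{j≠i} q_j into 2q, so 262 = 8q and q = 32.75.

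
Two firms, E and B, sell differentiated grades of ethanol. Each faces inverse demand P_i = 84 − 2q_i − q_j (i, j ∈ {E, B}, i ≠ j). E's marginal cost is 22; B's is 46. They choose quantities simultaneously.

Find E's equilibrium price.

Firm E's profit: π = q_E(84 − 2q_E − q_B) − 22q_E.
∂π/∂q_E = 62 − 4q_E − q_B = 0 ⇒ q_E = 15.5 − 0.25q_B.
Similarly q_B = 9.5 − 0.25q_E.
Solving the two reaction functions simultaneously: (1 − (−0.25)(−0.25))q_E = 15.5 − 0.25·9.5, so 0.9375q_E = 13.125 and q_E = 14.
Then q_B = 9.5 − 0.25·14 = 6.
P_E = 84 − 2·14 − 6 = 50.

50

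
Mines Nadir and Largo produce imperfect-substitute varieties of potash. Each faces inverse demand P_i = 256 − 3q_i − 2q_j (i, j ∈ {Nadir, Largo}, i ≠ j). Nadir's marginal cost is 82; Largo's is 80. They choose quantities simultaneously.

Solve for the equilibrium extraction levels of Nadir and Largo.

21.625, 22.125

Mine Nadir's profit: π = q_{Nadir}(256 − 3q_{Nadir} − 2q_{Largo}) − 82q_{Nadir}.
∂π/∂q_{Nadir} = 174 − 6q_{Nadir} − 2q_{Largo} = 0 ⇒ q_{Nadir} = 29 − (1/3)q_{Largo}.
Similarly q_{Largo} = 88/3 − (1/3)q_{Nadir}.
Solving the two reaction functions simultaneously: (1 − (−1/3)(−1/3))q_{Nadir} = 29 − (1/3)·(88/3), so (8/9)q_{Nadir} = 173/9 and q_{Nadir} = 21.625.
Then q_{Largo} = 88/3 − (1/3)·21.625 = 22.125.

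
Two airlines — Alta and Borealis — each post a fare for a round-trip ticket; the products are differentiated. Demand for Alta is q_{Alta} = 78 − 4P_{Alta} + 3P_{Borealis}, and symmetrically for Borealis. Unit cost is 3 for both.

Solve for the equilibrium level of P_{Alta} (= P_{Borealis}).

Alta's profit: π = (P_{Alta} − 3)(78 − 4P_{Alta} + 3P_{Borealis}).
∂π/∂P_{Alta} = 90 − 8P_{Alta} + 3P_{Borealis} = 0 ⇒ P_{Alta} = 11.25 + 0.375P_{Borealis}.
Setting P_{Alta} = P_{Borealis} in the reaction function: P_{Alta} = 11.25 + 0.375P_{Alta}, so P_{Alta} = 11.25 / 0.625 = 18.

18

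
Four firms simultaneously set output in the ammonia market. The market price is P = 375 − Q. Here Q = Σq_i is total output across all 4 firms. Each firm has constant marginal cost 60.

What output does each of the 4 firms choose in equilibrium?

A representative firm's profit is π_i = q_i(375 − Q) − 60q_i, with Q = q_i + Σ_{j≠i} q_j.
First-order condition: 315 − 2q_i − Σ_{j≠i} q_j = 0.
In a symmetric equilibrium every firm chooses the same q, so Σ_{j≠i} q_j = 3q. The condition becomes 315 − 5q = 0, giving q = 315/5 = 63.

63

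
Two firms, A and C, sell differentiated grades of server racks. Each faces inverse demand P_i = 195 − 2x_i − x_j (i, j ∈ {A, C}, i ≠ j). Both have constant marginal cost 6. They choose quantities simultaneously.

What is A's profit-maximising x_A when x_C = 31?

Firm A's profit: π = x_A(195 − 2x_A − x_C) − 6x_A.
∂π/∂x_A = 189 − 4x_A − x_C = 0 ⇒ x_A = 47.25 − 0.25x_C.
At x_C = 31: x_A = 47.25 − 0.25·31 = 39.5.

39.5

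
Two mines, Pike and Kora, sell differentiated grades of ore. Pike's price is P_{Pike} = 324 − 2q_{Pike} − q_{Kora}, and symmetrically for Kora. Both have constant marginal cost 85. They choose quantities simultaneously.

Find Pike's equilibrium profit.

4569.68

Mine Pike's profit: π = q_{Pike}(324 − 2q_{Pike} − q_{Kora}) − 85q_{Pike}.
∂π/∂q_{Pike} = 239 − 4q_{Pike} − q_{Kora} = 0 ⇒ q_{Pike} = 59.75 − 0.25q_{Kora}.
Setting q_{Pike} = q_{Kora} in the reaction function: q_{Pike} = 59.75 − 0.25q_{Pike}, so q_{Pike} = 59.75 / 1.25 = 47.8.
P_{Pike} = 324 − 2·47.8 − 47.8 = 180.6.
Profit = (180.6 − 85)·47.8 = 4569.68.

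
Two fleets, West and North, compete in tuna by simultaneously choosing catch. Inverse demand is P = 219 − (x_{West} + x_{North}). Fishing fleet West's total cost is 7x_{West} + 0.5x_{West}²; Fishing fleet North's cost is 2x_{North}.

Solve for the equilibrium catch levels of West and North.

41.4, 87.8

Fishing fleet West's profit: π = x_{West}(219 − (x_{West} + x_{North})) − 7x_{West} − 0.5x_{West}².
∂π/∂x_{West} = 212 − 3x_{West} − x_{North} = 0, so x_{West} = 212/3 − (1/3)x_{North}.
For North: ∂π/∂x_{North} = 217 − 2x_{North} − x_{West} = 0 ⇒ x_{North} = 108.5 − 0.5x_{West}.
Plugging x_{North} into West's best response: x_{West} = 212/3 − (1/3)(108.5 − 0.5x_{West}) ⇒ (5/6)x_{West} = 34.5, so x_{West} = 41.4.
Then x_{North} = 108.5 − 0.5·41.4 = 87.8.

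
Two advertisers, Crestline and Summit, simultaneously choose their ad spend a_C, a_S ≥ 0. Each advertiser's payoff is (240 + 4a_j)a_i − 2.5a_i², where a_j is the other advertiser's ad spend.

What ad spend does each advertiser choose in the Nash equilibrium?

Crestline's payoff is (240 + 4a_S)a_C − 2.5a_C².
∂π/∂a_C = 240 + 4a_S − 5a_C = 0, so a_C = 48 + 0.8a_S.
The game is symmetric, so in equilibrium a_S = a_C: the reaction function gives 0.2a_C = 48, hence a_C = 240.

240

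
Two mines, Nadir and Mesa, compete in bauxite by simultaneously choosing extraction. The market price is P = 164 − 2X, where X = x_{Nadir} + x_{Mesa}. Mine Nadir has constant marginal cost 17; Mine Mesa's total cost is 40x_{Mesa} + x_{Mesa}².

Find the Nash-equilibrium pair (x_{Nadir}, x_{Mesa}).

31.7, 10.1

Mine Nadir's profit: π = x_{Nadir}(164 − 2(x_{Nadir} + x_{Mesa})) − 17x_{Nadir}.
∂π/∂x_{Nadir} = 147 − 4x_{Nadir} − 2x_{Mesa} = 0, so x_{Nadir} = 36.75 − 0.5x_{Mesa}.
For Mesa: ∂π/∂x_{Mesa} = 124 − 6x_{Mesa} − 2x_{Nadir} = 0 ⇒ x_{Mesa} = 62/3 − (1/3)x_{Nadir}.
Plugging x_{Mesa} into Nadir's best response: x_{Nadir} = 36.75 − 0.5(62/3 − (1/3)x_{Nadir}) ⇒ (5/6)x_{Nadir} = 317/12, so x_{Nadir} = 31.7.
Then x_{Mesa} = 62/3 − (1/3)·31.7 = 10.1.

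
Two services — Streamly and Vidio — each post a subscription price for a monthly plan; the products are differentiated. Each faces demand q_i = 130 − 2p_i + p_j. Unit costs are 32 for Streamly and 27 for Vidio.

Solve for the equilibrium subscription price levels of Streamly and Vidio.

Streamly's profit: π = (p_{Streamly} − 32)(130 − 2p_{Streamly} + p_{Vidio}).
∂π/∂p_{Streamly} = 194 − 4p_{Streamly} + p_{Vidio} = 0 ⇒ p_{Streamly} = 48.5 + 0.25p_{Vidio}.
Similarly p_{Vidio} = 46 + 0.25p_{Streamly}.
Solving the two reaction functions simultaneously: (1 − (0.25)(0.25))p_{Streamly} = 48.5 + 0.25·46, so 0.9375p_{Streamly} = 60 and p_{Streamly} = 64.
Then p_{Vidio} = 46 + 0.25·64 = 62.

64, 62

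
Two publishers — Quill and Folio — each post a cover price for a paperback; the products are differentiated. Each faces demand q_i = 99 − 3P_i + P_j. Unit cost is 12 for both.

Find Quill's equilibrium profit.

Quill's profit: π = (P_{Quill} − 12)(99 − 3P_{Quill} + P_{Folio}).
∂π/∂P_{Quill} = 135 − 6P_{Quill} + P_{Folio} = 0 ⇒ P_{Quill} = 22.5 + (1/6)P_{Folio}.
By symmetry P_{Folio} = P_{Quill}; substituting into the reaction function, (5/6)P_{Quill} = 22.5 and P_{Quill} = 27.
q_{Quill} = 99 − 3·27 + 27 = 45.
Profit = (27 − 12)·45 = 675.

675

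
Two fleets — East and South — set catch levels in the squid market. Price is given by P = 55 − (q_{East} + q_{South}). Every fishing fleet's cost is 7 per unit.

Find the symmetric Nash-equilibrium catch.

Fishing fleet East's profit: π = q_{East}(55 − (q_{East} + q_{South})) − 7q_{East}.
∂π/∂q_{East} = 48 − 2q_{East} − q_{South} = 0, so q_{East} = 24 − 0.5q_{South}.
By symmetry q_{South} = q_{East}; substituting into the reaction function, 1.5q_{East} = 24 and q_{East} = 16.

16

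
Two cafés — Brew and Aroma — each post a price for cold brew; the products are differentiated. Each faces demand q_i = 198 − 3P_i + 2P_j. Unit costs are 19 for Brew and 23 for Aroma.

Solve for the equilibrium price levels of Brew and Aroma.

Brew's profit: π = (P_{Brew} − 19)(198 − 3P_{Brew} + 2P_{Aroma}).
∂π/∂P_{Brew} = 255 − 6P_{Brew} + 2P_{Aroma} = 0 ⇒ P_{Brew} = 42.5 + (1/3)P_{Aroma}.
Similarly P_{Aroma} = 44.5 + (1/3)P_{Brew}.
Plugging P_{Aroma} into Brew's best response: P_{Brew} = 42.5 + (1/3)(44.5 + (1/3)P_{Brew}) ⇒ (8/9)P_{Brew} = 172/3, so P_{Brew} = 64.5.
Then P_{Aroma} = 44.5 + (1/3)·64.5 = 66.

64.5, 66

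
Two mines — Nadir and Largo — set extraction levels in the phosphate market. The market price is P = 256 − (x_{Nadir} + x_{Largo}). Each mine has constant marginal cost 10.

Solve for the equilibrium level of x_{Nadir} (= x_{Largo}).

Mine Nadir's profit: π = x_{Nadir}(256 − (x_{Nadir} + x_{Largo})) − 10x_{Nadir}.
∂π/∂x_{Nadir} = 246 − 2x_{Nadir} − x_{Largo} = 0, so x_{Nadir} = 123 − 0.5x_{Largo}.
The game is symmetric, so in equilibrium x_{Largo} = x_{Nadir}: the reaction function gives 1.5x_{Nadir} = 123, hence x_{Nadir} = 82.

82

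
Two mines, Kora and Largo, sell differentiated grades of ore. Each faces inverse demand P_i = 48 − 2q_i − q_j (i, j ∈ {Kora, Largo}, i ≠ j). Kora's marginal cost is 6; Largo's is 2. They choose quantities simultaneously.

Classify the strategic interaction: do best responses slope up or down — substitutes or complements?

Mine Kora's profit: π = q_{Kora}(48 − 2q_{Kora} − q_{Largo}) − 6q_{Kora}.
∂π/∂q_{Kora} = 42 − 4q_{Kora} − q_{Largo} = 0 ⇒ q_{Kora} = 10.5 − 0.25q_{Largo}.
The best-response slope dq_{Kora}/dq_{Largo} = −0.25 < 0: the reaction function is downward-sloping, so the choices are strategic substitutes.

strategic substitutes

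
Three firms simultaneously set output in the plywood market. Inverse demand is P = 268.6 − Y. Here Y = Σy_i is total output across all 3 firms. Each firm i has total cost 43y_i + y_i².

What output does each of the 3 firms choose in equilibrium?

A representative firm's profit is π_i = y_i(268.6 − Y) − 43y_i − y_i², with Y = y_i + Σ_{j≠i} y_j.
First-order condition: 225.6 − 4y_i − Σ_{j≠i} y_j = 0.
With identical firms, set every y_j = y: then 225.6 − 4y − 2y = 0, i.e. y = 225.6/6 = 37.6.

37.6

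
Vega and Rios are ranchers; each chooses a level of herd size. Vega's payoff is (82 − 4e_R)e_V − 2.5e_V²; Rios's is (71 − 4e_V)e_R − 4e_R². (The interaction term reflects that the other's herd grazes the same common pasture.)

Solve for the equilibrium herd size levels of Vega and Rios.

Expanding Vega's payoff: 82e_V − 4e_Re_V − 2.5e_V².
∂π/∂e_V = 82 − 4e_R − 5e_V = 0, so e_V = 16.4 − 0.8e_R.
Likewise for Rios: e_R = 8.875 − 0.5e_V.
Plugging e_R into Vega's best response: e_V = 16.4 − 0.8(8.875 − 0.5e_V) ⇒ 0.6e_V = 9.3, so e_V = 15.5.
Then e_R = 8.875 − 0.5·15.5 = 1.125.

15.5, 1.125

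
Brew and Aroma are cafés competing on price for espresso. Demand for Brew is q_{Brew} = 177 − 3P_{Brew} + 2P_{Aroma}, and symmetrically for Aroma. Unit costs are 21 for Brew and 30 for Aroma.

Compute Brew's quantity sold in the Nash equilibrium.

Brew's profit: π = (P_{Brew} − 21)(177 − 3P_{Brew} + 2P_{Aroma}).
∂π/∂P_{Brew} = 240 − 6P_{Brew} + 2P_{Aroma} = 0 ⇒ P_{Brew} = 40 + (1/3)P_{Aroma}.
Similarly P_{Aroma} = 44.5 + (1/3)P_{Brew}.
Plugging P_{Aroma} into Brew's best response: P_{Brew} = 40 + (1/3)(44.5 + (1/3)P_{Brew}) ⇒ (8/9)P_{Brew} = 329/6, so P_{Brew} = 61.6875.
Then P_{Aroma} = 44.5 + (1/3)·61.6875 = 65.0625.
q_{Brew} = 177 − 3·61.6875 + 2·65.0625 = 122.0625.

122.0625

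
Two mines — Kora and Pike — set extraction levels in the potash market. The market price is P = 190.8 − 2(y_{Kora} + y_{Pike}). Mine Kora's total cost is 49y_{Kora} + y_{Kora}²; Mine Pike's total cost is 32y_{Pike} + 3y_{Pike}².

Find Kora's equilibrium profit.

Mine Kora's profit: π = y_{Kora}(190.8 − 2(y_{Kora} + y_{Pike})) − 49y_{Kora} − y_{Kora}².
∂π/∂y_{Kora} = 141.8 − 6y_{Kora} − 2y_{Pike} = 0, so y_{Kora} = 709/30 − (1/3)y_{Pike}.
For Pike: ∂π/∂y_{Pike} = 158.8 − 10y_{Pike} − 2y_{Kora} = 0 ⇒ y_{Pike} = 15.88 − 0.2y_{Kora}.
Substituting the second reaction function into the first: y_{Kora} = 709/30 − (1/3)(15.88 − 0.2y_{Kora}), which gives (14/15)y_{Kora} = 18.34 ⇒ y_{Kora} = 19.65.
Then y_{Pike} = 15.88 − 0.2·19.65 = 11.95.
Price P = 190.8 − 2·31.6 = 127.6.
Kora's profit: (127.6 − 49)·19.65 − (19.65)² = 1158.3675.

1158.3675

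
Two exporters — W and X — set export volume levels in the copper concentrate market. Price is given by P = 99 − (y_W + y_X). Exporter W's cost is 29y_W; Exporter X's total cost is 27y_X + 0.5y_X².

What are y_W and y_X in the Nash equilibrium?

Exporter W's profit: π = y_W(99 − (y_W + y_X)) − 29y_W.
∂π/∂y_W = 70 − 2y_W − y_X = 0, so y_W = 35 − 0.5y_X.
For X: ∂π/∂y_X = 72 − 3y_X − y_W = 0 ⇒ y_X = 24 − (1/3)y_W.
Plugging y_X into W's best response: y_W = 35 − 0.5(24 − (1/3)y_W) ⇒ (5/6)y_W = 23, so y_W = 27.6.
Then y_X = 24 − (1/3)·27.6 = 14.8.

27.6, 14.8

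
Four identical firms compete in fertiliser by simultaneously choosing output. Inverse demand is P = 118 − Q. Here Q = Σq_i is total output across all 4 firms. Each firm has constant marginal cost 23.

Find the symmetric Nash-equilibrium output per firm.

19

A representative firm's profit is π_i = q_i(118 − Q) − 23q_i, with Q = q_i + Σ_{j≠i} q_j.
First-order condition: 95 − 2q_i − Σ_{j≠i} q_j = 0.
With identical firms, set every q_j = q: then 95 − 2q − 3q = 0, i.e. q = 95/5 = 19.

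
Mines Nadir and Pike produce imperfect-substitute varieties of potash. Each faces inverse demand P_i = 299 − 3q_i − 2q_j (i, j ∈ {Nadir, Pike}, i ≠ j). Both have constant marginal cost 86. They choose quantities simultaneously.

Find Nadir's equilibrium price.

165.875

Mine Nadir's profit: π = q_{Nadir}(299 − 3q_{Nadir} − 2q_{Pike}) − 86q_{Nadir}.
∂π/∂q_{Nadir} = 213 − 6q_{Nadir} − 2q_{Pike} = 0 ⇒ q_{Nadir} = 35.5 − (1/3)q_{Pike}.
The game is symmetric, so in equilibrium q_{Pike} = q_{Nadir}: the reaction function gives (4/3)q_{Nadir} = 35.5, hence q_{Nadir} = 26.625.
P_{Nadir} = 299 − 3·26.625 − 2·26.625 = 165.875.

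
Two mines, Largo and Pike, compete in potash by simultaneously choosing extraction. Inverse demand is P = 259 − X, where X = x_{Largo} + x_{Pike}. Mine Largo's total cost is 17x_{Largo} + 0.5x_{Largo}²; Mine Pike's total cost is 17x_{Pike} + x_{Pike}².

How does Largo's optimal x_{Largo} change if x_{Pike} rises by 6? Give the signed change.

-2

Mine Largo's profit: π = x_{Largo}(259 − (x_{Largo} + x_{Pike})) − 17x_{Largo} − 0.5x_{Largo}².
∂π/∂x_{Largo} = 242 − 3x_{Largo} − x_{Pike} = 0, so x_{Largo} = 242/3 − (1/3)x_{Pike}.
The reaction-function slope is −1/3, so a 6-unit rise in x_{Pike} moves x_{Largo} by −1/3 × 6 = −2. Largo's best response falls — the actions are strategic substitutes.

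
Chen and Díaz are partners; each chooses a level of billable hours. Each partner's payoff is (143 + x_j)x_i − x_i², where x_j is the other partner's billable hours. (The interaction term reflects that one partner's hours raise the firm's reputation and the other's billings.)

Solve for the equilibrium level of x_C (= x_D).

143

Chen's payoff is (143 + x_D)x_C − x_C².
∂π/∂x_C = 143 + x_D − 2x_C = 0, so x_C = 71.5 + 0.5x_D.
The game is symmetric, so in equilibrium x_D = x_C: the reaction function gives 0.5x_C = 71.5, hence x_C = 143.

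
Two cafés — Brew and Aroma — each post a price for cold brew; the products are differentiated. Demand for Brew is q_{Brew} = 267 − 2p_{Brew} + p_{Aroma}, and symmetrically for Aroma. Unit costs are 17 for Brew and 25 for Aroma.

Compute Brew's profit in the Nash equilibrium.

14246.72

Brew's profit: π = (p_{Brew} − 17)(267 − 2p_{Brew} + p_{Aroma}).
∂π/∂p_{Brew} = 301 − 4p_{Brew} + p_{Aroma} = 0 ⇒ p_{Brew} = 75.25 + 0.25p_{Aroma}.
Similarly p_{Aroma} = 79.25 + 0.25p_{Brew}.
Plugging p_{Aroma} into Brew's best response: p_{Brew} = 75.25 + 0.25(79.25 + 0.25p_{Brew}) ⇒ 0.9375p_{Brew} = 95.0625, so p_{Brew} = 101.4.
Then p_{Aroma} = 79.25 + 0.25·101.4 = 104.6.
q_{Brew} = 267 − 2·101.4 + 104.6 = 168.8.
Profit = (101.4 − 17)·168.8 = 14246.72.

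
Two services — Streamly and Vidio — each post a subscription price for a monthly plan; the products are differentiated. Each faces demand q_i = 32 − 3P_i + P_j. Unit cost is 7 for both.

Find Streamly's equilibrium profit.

Streamly's profit: π = (P_{Streamly} − 7)(32 − 3P_{Streamly} + P_{Vidio}).
∂π/∂P_{Streamly} = 53 − 6P_{Streamly} + P_{Vidio} = 0 ⇒ P_{Streamly} = 53/6 + (1/6)P_{Vidio}.
By symmetry P_{Vidio} = P_{Streamly}; substituting into the reaction function, (5/6)P_{Streamly} = 53/6 and P_{Streamly} = 10.6.
q_{Streamly} = 32 − 3·10.6 + 10.6 = 10.8.
Profit = (10.6 − 7)·10.8 = 38.88.

38.88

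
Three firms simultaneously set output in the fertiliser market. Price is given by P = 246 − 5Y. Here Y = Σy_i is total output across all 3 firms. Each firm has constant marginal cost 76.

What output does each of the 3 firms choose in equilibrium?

8.5

A representative firm's profit is π_i = y_i(246 − 5Y) − 76y_i, with Y = y_i + Σ_{j≠i} y_j.
First-order condition: 170 − 10y_i − 5Σ_{j≠i} y_j = 0.
With identical firms, set every y_j = y: then 170 − 10y − 10y = 0, i.e. y = 170/20 = 8.5.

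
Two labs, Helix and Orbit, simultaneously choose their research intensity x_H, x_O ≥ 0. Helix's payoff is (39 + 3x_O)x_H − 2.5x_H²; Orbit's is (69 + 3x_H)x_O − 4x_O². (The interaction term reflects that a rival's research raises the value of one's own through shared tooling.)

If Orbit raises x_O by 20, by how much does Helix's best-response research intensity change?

12

Expanding Helix's payoff: 39x_H + 3x_Ox_H − 2.5x_H².
∂π/∂x_H = 39 + 3x_O − 5x_H = 0, so x_H = 7.8 + 0.6x_O.
The reaction-function slope is 0.6, so a 20-unit rise in x_O moves x_H by 0.6 × 20 = 12. Helix's best response rises — the actions are strategic complements.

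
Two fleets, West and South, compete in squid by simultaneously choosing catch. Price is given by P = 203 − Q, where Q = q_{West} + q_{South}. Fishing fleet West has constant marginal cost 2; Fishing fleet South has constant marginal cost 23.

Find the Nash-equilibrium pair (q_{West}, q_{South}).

Fishing fleet West's profit: π = q_{West}(203 − (q_{West} + q_{South})) − 2q_{West}.
∂π/∂q_{West} = 201 − 2q_{West} − q_{South} = 0, so q_{West} = 100.5 − 0.5q_{South}.
By the same steps for South: q_{South} = 90 − 0.5q_{West}.
Solving the two reaction functions simultaneously: (1 − (−0.5)(−0.5))q_{West} = 100.5 − 0.5·90, so 0.75q_{West} = 55.5 and q_{West} = 74.
Then q_{South} = 90 − 0.5·74 = 53.

74, 53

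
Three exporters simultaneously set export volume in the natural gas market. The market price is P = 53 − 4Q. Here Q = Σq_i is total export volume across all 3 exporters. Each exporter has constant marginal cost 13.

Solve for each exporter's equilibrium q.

A representative exporter's profit is π_i = q_i(53 − 4Q) − 13q_i, with Q = q_i + Σ_{j≠i} q_j.
First-order condition: 40 − 8q_i − 4Σ_{j≠i} q_j = 0.
With identical exporters, set every q_j = q: then 40 − 8q − 8q = 0, i.e. q = 40/16 = 2.5.

2.5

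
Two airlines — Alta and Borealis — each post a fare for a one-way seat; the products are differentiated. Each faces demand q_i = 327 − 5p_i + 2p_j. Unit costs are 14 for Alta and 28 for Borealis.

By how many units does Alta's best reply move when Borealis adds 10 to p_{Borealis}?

2

Alta's profit: π = (p_{Alta} − 14)(327 − 5p_{Alta} + 2p_{Borealis}).
∂π/∂p_{Alta} = 397 − 10p_{Alta} + 2p_{Borealis} = 0 ⇒ p_{Alta} = 39.7 + 0.2p_{Borealis}.
The reaction-function slope is 0.2, so a 10-unit rise in p_{Borealis} moves p_{Alta} by 0.2 × 10 = 2. Alta's best response rises — the actions are strategic complements.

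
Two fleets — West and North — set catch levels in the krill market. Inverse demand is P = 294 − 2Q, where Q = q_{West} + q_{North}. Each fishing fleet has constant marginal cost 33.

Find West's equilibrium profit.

3784.5

Fishing fleet West's profit: π = q_{West}(294 − 2(q_{West} + q_{North})) − 33q_{West}.
∂π/∂q_{West} = 261 − 4q_{West} − 2q_{North} = 0, so q_{West} = 65.25 − 0.5q_{North}.
By symmetry q_{North} = q_{West}; substituting into the reaction function, 1.5q_{West} = 65.25 and q_{West} = 43.5.
Price P = 294 − 2·87 = 120.
West's profit: (120 − 33)·43.5 = 3784.5.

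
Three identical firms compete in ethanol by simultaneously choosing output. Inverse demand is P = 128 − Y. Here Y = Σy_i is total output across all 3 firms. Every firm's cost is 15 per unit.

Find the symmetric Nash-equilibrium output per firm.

A representative firm's profit is π_i = y_i(128 − Y) − 15y_i, with Y = y_i + Σ_{j≠i} y_j.
First-order condition: 113 − 2y_i − Σ_{j≠i} y_j = 0.
With identical firms, set every y_j = y: then 113 − 2y − 2y = 0, i.e. y = 113/4 = 28.25.

28.25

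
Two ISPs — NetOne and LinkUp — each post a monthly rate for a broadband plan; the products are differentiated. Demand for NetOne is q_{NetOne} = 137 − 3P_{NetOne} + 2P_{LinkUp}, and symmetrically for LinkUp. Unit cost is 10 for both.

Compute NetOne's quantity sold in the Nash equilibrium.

95.25

NetOne's profit: π = (P_{NetOne} − 10)(137 − 3P_{NetOne} + 2P_{LinkUp}).
∂π/∂P_{NetOne} = 167 − 6P_{NetOne} + 2P_{LinkUp} = 0 ⇒ P_{NetOne} = 167/6 + (1/3)P_{LinkUp}.
The game is symmetric, so in equilibrium P_{LinkUp} = P_{NetOne}: the reaction function gives (2/3)P_{NetOne} = 167/6, hence P_{NetOne} = 41.75.
q_{NetOne} = 137 − 3·41.75 + 2·41.75 = 95.25.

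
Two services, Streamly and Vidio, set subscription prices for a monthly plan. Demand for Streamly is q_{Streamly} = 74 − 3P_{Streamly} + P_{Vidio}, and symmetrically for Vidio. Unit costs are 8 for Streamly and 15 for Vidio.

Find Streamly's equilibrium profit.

Streamly's profit: π = (P_{Streamly} − 8)(74 − 3P_{Streamly} + P_{Vidio}).
∂π/∂P_{Streamly} = 98 − 6P_{Streamly} + P_{Vidio} = 0 ⇒ P_{Streamly} = 49/3 + (1/6)P_{Vidio}.
Similarly P_{Vidio} = 119/6 + (1/6)P_{Streamly}.
Plugging P_{Vidio} into Streamly's best response: P_{Streamly} = 49/3 + (1/6)(119/6 + (1/6)P_{Streamly}) ⇒ (35/36)P_{Streamly} = 707/36, so P_{Streamly} = 20.2.
Then P_{Vidio} = 119/6 + (1/6)·20.2 = 23.2.
q_{Streamly} = 74 − 3·20.2 + 23.2 = 36.6.
Profit = (20.2 − 8)·36.6 = 446.52.

446.52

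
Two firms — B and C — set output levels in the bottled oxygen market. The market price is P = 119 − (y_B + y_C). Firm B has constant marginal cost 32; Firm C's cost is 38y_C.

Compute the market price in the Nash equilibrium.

63

Firm B's profit: π = y_B(119 − (y_B + y_C)) − 32y_B.
∂π/∂y_B = 87 − 2y_B − y_C = 0, so y_B = 43.5 − 0.5y_C.
By the same steps for C: y_C = 40.5 − 0.5y_B.
Solving the two reaction functions simultaneously: (1 − (−0.5)(−0.5))y_B = 43.5 − 0.5·40.5, so 0.75y_B = 23.25 and y_B = 31.
Then y_C = 40.5 − 0.5·31 = 25.
Equilibrium price: P = 119 − 56 = 63.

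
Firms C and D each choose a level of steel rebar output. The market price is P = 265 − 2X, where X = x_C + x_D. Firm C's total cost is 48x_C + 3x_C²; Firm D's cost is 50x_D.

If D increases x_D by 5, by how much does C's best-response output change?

Firm C's profit: π = x_C(265 − 2(x_C + x_D)) − 48x_C − 3x_C².
∂π/∂x_C = 217 − 10x_C − 2x_D = 0, so x_C = 21.7 − 0.2x_D.
The reaction-function slope is −0.2, so a 5-unit rise in x_D moves x_C by −0.2 × 5 = −1. C's best response falls — the actions are strategic substitutes.

-1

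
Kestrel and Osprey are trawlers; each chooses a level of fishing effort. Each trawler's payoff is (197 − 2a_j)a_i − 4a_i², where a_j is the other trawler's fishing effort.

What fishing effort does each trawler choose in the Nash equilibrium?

19.7

Kestrel's payoff is (197 − 2a_O)a_K − 4a_K².
∂π/∂a_K = 197 − 2a_O − 8a_K = 0, so a_K = 24.625 − 0.25a_O.
By symmetry a_O = a_K; substituting into the reaction function, 1.25a_K = 24.625 and a_K = 19.7.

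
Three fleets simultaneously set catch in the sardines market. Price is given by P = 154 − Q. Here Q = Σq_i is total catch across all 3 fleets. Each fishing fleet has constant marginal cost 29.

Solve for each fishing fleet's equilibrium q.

A representative fishing fleet's profit is π_i = q_i(154 − Q) − 29q_i, with Q = q_i + Σ_{j≠i} q_j.
First-order condition: 125 − 2q_i − Σ_{j≠i} q_j = 0.
With identical fishing fleets, set every q_j = q: then 125 − 2q − 2q = 0, i.e. q = 125/4 = 31.25.

31.25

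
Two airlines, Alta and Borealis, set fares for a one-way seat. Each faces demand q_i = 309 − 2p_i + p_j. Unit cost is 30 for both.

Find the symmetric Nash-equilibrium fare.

Alta's profit: π = (p_{Alta} − 30)(309 − 2p_{Alta} + p_{Borealis}).
∂π/∂p_{Alta} = 369 − 4p_{Alta} + p_{Borealis} = 0 ⇒ p_{Alta} = 92.25 + 0.25p_{Borealis}.
The game is symmetric, so in equilibrium p_{Borealis} = p_{Alta}: the reaction function gives 0.75p_{Alta} = 92.25, hence p_{Alta} = 123.

123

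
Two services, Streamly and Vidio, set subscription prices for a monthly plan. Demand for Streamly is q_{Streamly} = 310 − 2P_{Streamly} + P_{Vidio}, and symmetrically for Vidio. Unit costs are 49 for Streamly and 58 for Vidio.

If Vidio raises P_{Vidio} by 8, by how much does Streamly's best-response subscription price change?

Streamly's profit: π = (P_{Streamly} − 49)(310 − 2P_{Streamly} + P_{Vidio}).
∂π/∂P_{Streamly} = 408 − 4P_{Streamly} + P_{Vidio} = 0 ⇒ P_{Streamly} = 102 + 0.25P_{Vidio}.
The reaction-function slope is 0.25, so an 8-unit rise in P_{Vidio} moves P_{Streamly} by 0.25 × 8 = 2. Streamly's best response rises — the actions are strategic complements.

2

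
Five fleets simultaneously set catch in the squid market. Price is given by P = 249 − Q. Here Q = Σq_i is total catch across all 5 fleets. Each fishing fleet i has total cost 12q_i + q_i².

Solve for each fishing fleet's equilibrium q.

29.625

A representative fishing fleet's profit is π_i = q_i(249 − Q) − 12q_i − q_i², with Q = q_i + Σ_{j≠i} q_j.
First-order condition: 237 − 4q_i − Σ_{j≠i} q_j = 0.
Imposing symmetry (q_j = q for all j) turns Σ_{j≠i} q_j into 4q, so 237 = 8q and q = 29.625.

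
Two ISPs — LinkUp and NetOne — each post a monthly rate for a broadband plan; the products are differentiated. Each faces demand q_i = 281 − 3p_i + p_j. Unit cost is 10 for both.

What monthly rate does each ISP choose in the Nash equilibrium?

62.2

LinkUp's profit: π = (p_{LinkUp} − 10)(281 − 3p_{LinkUp} + p_{NetOne}).
∂π/∂p_{LinkUp} = 311 − 6p_{LinkUp} + p_{NetOne} = 0 ⇒ p_{LinkUp} = 311/6 + (1/6)p_{NetOne}.
The game is symmetric, so in equilibrium p_{NetOne} = p_{LinkUp}: the reaction function gives (5/6)p_{LinkUp} = 311/6, hence p_{LinkUp} = 62.2.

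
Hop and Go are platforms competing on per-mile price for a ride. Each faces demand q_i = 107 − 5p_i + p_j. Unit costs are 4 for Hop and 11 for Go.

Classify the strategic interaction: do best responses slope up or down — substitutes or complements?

Hop's profit: π = (p_{Hop} − 4)(107 − 5p_{Hop} + p_{Go}).
∂π/∂p_{Hop} = 127 − 10p_{Hop} + p_{Go} = 0 ⇒ p_{Hop} = 12.7 + 0.1p_{Go}.
The best-response slope dp_{Hop}/dp_{Go} = 0.1 > 0: the reaction function is upward-sloping, so the choices are strategic complements.

strategic complements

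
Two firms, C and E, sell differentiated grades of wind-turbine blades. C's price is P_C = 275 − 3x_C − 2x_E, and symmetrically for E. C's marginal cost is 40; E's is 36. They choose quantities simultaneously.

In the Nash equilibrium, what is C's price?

Firm C's profit: π = x_C(275 − 3x_C − 2x_E) − 40x_C.
∂π/∂x_C = 235 − 6x_C − 2x_E = 0 ⇒ x_C = 235/6 − (1/3)x_E.
Similarly x_E = 239/6 − (1/3)x_C.
Substituting the second reaction function into the first: x_C = 235/6 − (1/3)(239/6 − (1/3)x_C), which gives (8/9)x_C = 233/9 ⇒ x_C = 29.125.
Then x_E = 239/6 − (1/3)·29.125 = 30.125.
P_C = 275 − 3·29.125 − 2·30.125 = 127.375.

127.375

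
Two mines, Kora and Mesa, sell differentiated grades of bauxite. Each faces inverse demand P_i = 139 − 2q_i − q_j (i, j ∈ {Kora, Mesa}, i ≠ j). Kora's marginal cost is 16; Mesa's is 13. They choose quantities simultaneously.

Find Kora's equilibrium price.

Mine Kora's profit: π = q_{Kora}(139 − 2q_{Kora} − q_{Mesa}) − 16q_{Kora}.
∂π/∂q_{Kora} = 123 − 4q_{Kora} − q_{Mesa} = 0 ⇒ q_{Kora} = 30.75 − 0.25q_{Mesa}.
Similarly q_{Mesa} = 31.5 − 0.25q_{Kora}.
Solving the two reaction functions simultaneously: (1 − (−0.25)(−0.25))q_{Kora} = 30.75 − 0.25·31.5, so 0.9375q_{Kora} = 22.875 and q_{Kora} = 24.4.
Then q_{Mesa} = 31.5 − 0.25·24.4 = 25.4.
P_{Kora} = 139 − 2·24.4 − 25.4 = 64.8.

64.8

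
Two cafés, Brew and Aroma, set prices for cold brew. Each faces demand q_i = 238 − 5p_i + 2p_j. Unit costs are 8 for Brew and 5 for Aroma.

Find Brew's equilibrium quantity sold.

Brew's profit: π = (p_{Brew} − 8)(238 − 5p_{Brew} + 2p_{Aroma}).
∂π/∂p_{Brew} = 278 − 10p_{Brew} + 2p_{Aroma} = 0 ⇒ p_{Brew} = 27.8 + 0.2p_{Aroma}.
Similarly p_{Aroma} = 26.3 + 0.2p_{Brew}.
Plugging p_{Aroma} into Brew's best response: p_{Brew} = 27.8 + 0.2(26.3 + 0.2p_{Brew}) ⇒ 0.96p_{Brew} = 33.06, so p_{Brew} = 34.4375.
Then p_{Aroma} = 26.3 + 0.2·34.4375 = 33.1875.
q_{Brew} = 238 − 5·34.4375 + 2·33.1875 = 132.1875.

132.1875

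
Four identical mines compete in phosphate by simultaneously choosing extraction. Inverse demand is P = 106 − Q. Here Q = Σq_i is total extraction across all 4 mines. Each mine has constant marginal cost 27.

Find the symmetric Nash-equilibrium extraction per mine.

15.8

A representative mine's profit is π_i = q_i(106 − Q) − 27q_i, with Q = q_i + Σ_{j≠i} q_j.
First-order condition: 79 − 2q_i − Σ_{j≠i} q_j = 0.
Imposing symmetry (q_j = q for all j) turns Σ_{j≠i} q_j into 3q, so 79 = 5q and q = 15.8.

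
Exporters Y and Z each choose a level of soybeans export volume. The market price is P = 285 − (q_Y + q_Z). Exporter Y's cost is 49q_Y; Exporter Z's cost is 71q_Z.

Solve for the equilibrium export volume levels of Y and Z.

Exporter Y's profit: π = q_Y(285 − (q_Y + q_Z)) − 49q_Y.
∂π/∂q_Y = 236 − 2q_Y − q_Z = 0, so q_Y = 118 − 0.5q_Z.
By the same steps for Z: q_Z = 107 − 0.5q_Y.
Plugging q_Z into Y's best response: q_Y = 118 − 0.5(107 − 0.5q_Y) ⇒ 0.75q_Y = 64.5, so q_Y = 86.
Then q_Z = 107 − 0.5·86 = 64.

86, 64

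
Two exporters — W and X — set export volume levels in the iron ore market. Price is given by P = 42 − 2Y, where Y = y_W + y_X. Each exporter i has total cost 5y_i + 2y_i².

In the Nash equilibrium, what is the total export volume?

7.4

Exporter W's profit: π = y_W(42 − 2(y_W + y_X)) − 5y_W − 2y_W².
∂π/∂y_W = 37 − 8y_W − 2y_X = 0, so y_W = 4.625 − 0.25y_X.
Setting y_W = y_X in the reaction function: y_W = 4.625 − 0.25y_W, so y_W = 4.625 / 1.25 = 3.7.
Total export volume: 3.7 + 3.7 = 7.4.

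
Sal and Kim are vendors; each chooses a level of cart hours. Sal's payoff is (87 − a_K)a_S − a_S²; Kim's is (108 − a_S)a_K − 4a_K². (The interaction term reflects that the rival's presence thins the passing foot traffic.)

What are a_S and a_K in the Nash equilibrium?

Expanding Sal's payoff: 87a_S − a_Ka_S − a_S².
∂π/∂a_S = 87 − a_K − 2a_S = 0, so a_S = 43.5 − 0.5a_K.
Likewise for Kim: a_K = 13.5 − 0.125a_S.
Solving the two reaction functions simultaneously: (1 − (−0.5)(−0.125))a_S = 43.5 − 0.5·13.5, so 0.9375a_S = 36.75 and a_S = 39.2.
Then a_K = 13.5 − 0.125·39.2 = 8.6.

39.2, 8.6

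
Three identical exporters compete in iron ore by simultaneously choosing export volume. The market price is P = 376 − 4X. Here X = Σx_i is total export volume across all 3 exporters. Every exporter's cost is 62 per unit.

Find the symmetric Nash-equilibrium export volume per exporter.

19.625

A representative exporter's profit is π_i = x_i(376 − 4X) − 62x_i, with X = x_i + Σ_{j≠i} x_j.
First-order condition: 314 − 8x_i − 4Σ_{j≠i} x_j = 0.
Imposing symmetry (x_j = x for all j) turns Σ_{j≠i} x_j into 2x, so 314 = 16x and x = 19.625.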